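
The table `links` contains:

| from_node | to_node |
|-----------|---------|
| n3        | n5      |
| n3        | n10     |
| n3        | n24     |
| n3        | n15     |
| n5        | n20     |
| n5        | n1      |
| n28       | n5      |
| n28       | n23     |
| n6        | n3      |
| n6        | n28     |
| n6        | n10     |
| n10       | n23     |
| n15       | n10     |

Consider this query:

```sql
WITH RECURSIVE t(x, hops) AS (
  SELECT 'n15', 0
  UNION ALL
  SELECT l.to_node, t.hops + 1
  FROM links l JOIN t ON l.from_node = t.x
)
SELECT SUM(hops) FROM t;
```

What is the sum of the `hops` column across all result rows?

Base: (n15, hops=0).
Iteration 1: edges from {n15} -> (n10, hops=1).
Iteration 2: edges from {n10} -> (n23, hops=2).
Iteration 3: no outgoing edges from {n23}; recursion stops.
SUM(hops) = 0 + 1 + 2 = 3.

3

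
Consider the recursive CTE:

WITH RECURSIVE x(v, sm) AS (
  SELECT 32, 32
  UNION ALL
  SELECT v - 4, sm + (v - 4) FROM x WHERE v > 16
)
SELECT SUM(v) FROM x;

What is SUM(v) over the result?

120

Base: v=32, sm=32.
Iteration 1: 32 > 16 holds -> v = 32 - 4 = 28, sm = 32 + 28 = 60.
Iteration 2: 28 > 16 holds -> v = 28 - 4 = 24, sm = 60 + 24 = 84.
Iteration 3: 24 > 16 holds -> v = 24 - 4 = 20, sm = 84 + 20 = 104.
Iteration 4: 20 > 16 holds -> v = 20 - 4 = 16, sm = 104 + 16 = 120.
Iteration 5: 16 > 16 fails; recursion stops.
SUM(v) = 32 + 28 + 24 + 20 + 16 = 120.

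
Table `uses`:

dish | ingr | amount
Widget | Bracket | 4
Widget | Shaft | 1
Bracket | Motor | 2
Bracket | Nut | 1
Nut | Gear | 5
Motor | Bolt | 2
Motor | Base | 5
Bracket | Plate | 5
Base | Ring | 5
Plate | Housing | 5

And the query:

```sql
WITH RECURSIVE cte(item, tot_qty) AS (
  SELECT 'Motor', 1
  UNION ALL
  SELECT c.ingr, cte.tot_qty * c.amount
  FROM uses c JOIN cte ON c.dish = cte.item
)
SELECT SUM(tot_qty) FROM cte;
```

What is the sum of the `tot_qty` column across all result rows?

33

Base: (Motor, tot_qty=1).
Iteration 1: components of {Motor} -> Base = 1*5 = 5, Bolt = 1*2 = 2.
Iteration 2: components of {Base,Bolt} -> Ring = 5*5 = 25.
Iteration 3: no further components; recursion stops.
SUM(tot_qty) = 1 + 2 + 5 + 25 = 33.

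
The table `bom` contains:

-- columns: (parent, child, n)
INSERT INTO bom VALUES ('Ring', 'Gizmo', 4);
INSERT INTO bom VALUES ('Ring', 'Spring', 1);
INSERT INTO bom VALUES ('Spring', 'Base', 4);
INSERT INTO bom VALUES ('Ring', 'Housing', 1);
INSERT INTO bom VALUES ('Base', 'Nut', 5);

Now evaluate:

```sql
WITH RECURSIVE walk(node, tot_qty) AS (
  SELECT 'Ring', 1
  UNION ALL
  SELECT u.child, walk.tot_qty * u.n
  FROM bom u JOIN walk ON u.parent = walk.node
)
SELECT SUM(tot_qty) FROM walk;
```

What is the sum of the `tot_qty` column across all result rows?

Base: (Ring, tot_qty=1).
Iteration 1: components of {Ring} -> Gizmo = 1*4 = 4, Housing = 1*1 = 1, Spring = 1*1 = 1.
Iteration 2: components of {Gizmo,Housing,Spring} -> Base = 1*4 = 4.
Iteration 3: components of {Base} -> Nut = 4*5 = 20.
Iteration 4: no further components; recursion stops.
SUM(tot_qty) = 1 + 4 + 1 + 1 + 4 + 20 = 31.

31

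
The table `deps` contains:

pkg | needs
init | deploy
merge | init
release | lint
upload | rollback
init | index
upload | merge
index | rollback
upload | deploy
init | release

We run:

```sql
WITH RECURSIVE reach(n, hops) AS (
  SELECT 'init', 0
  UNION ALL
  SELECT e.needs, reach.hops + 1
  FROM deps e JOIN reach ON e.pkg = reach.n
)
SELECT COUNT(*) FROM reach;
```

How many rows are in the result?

6

Base: (init, hops=0).
Iteration 1: edges from {init} -> (deploy, hops=1), (index, hops=1), (release, hops=1).
Iteration 2: edges from {deploy,index,release} -> (lint, hops=2), (rollback, hops=2).
Iteration 3: no outgoing edges from {lint,rollback}; recursion stops.
Total rows emitted: 6.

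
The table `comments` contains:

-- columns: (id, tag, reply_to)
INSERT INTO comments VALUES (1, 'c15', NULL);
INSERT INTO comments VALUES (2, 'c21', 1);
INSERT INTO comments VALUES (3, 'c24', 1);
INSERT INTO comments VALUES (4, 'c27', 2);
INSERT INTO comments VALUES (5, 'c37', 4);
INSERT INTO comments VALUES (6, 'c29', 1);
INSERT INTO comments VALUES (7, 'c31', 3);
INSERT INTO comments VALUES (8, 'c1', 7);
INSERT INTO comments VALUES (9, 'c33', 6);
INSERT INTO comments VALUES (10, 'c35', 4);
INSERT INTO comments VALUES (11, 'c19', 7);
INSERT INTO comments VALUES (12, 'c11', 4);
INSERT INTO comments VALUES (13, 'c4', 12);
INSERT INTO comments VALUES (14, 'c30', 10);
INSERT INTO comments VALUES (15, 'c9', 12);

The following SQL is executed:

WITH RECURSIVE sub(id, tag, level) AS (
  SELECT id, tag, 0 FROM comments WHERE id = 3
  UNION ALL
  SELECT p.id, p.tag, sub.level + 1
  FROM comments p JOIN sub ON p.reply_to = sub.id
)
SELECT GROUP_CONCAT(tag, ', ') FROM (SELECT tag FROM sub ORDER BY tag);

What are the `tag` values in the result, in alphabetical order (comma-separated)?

c1, c19, c24, c31

Base: id=3 (c24) at level 0.
Iteration 1: rows with reply_to in {3} -> c31 (id 7, level 1).
Iteration 2: rows with reply_to in {7} -> c1 (id 8, level 2), c19 (id 11, level 2).
Iteration 3: no rows with reply_to in {8,11}; recursion stops.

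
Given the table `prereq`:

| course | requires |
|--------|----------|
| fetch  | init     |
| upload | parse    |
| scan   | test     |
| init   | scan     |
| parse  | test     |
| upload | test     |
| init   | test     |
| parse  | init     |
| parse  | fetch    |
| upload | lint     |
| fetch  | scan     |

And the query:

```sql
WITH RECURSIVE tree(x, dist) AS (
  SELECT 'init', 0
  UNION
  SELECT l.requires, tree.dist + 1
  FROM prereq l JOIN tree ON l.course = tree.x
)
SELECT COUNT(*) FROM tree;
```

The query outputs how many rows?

4

Base: (init, dist=0).
Iteration 1: edges from {init} -> (scan, dist=1), (test, dist=1).
Iteration 2: edges from {scan,test} -> (test, dist=2).
Iteration 3: no outgoing edges from {test}; recursion stops.
Total rows emitted: 4.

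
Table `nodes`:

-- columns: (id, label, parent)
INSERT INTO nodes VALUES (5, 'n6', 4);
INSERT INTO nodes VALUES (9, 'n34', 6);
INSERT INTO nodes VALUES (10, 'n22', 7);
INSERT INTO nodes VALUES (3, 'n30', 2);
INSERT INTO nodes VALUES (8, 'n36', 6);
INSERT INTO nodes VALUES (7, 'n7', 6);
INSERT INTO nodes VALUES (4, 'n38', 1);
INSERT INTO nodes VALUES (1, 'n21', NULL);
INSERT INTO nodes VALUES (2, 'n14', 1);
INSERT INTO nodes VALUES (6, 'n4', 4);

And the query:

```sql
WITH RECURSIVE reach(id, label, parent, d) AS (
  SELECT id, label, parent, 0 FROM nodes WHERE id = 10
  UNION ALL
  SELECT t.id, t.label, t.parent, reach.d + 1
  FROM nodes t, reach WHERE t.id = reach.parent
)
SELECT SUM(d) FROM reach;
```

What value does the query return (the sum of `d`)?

Base: id=10 (n22), parent=7, d 0.
Iteration 1: join on id=7 -> n7 (id 7, parent=6, d 1).
Iteration 2: join on id=6 -> n4 (id 6, parent=4, d 2).
Iteration 3: join on id=4 -> n38 (id 4, parent=1, d 3).
Iteration 4: join on id=1 -> n21 (id 1, parent=NULL, d 4).
Iteration 5: parent is NULL; no match; recursion stops.
SUM(d) = 0 + 1 + 2 + 3 + 4 = 10.

10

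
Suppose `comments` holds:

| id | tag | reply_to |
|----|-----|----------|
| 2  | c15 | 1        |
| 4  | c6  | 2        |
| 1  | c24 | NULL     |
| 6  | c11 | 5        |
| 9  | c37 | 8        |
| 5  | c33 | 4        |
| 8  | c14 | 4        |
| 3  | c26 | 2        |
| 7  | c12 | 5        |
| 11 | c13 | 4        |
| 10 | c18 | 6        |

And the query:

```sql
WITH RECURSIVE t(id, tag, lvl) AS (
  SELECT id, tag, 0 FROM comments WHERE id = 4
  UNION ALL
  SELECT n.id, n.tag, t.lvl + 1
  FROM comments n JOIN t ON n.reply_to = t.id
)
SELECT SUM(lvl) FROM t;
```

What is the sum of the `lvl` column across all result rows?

Base: id=4 (c6) at lvl 0.
Iteration 1: rows with reply_to in {4} -> c33 (id 5, lvl 1), c14 (id 8, lvl 1), c13 (id 11, lvl 1).
Iteration 2: rows with reply_to in {5,8,11} -> c11 (id 6, lvl 2), c12 (id 7, lvl 2), c37 (id 9, lvl 2).
Iteration 3: rows with reply_to in {6,7,9} -> c18 (id 10, lvl 3).
Iteration 4: no rows with reply_to in {10}; recursion stops.
SUM(lvl) = 0 + 1 + 1 + 1 + 2 + 2 + 2 + 3 = 12.

12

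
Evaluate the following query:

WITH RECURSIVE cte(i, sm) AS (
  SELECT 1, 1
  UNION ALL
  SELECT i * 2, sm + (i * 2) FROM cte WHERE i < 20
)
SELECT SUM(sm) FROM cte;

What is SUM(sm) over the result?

120

Base: i=1, sm=1.
Iteration 1: 1 < 20 holds -> i = 1 * 2 = 2, sm = 1 + 2 = 3.
Iteration 2: 2 < 20 holds -> i = 2 * 2 = 4, sm = 3 + 4 = 7.
Iteration 3: 4 < 20 holds -> i = 4 * 2 = 8, sm = 7 + 8 = 15.
Iteration 4: 8 < 20 holds -> i = 8 * 2 = 16, sm = 15 + 16 = 31.
Iteration 5: 16 < 20 holds -> i = 16 * 2 = 32, sm = 31 + 32 = 63.
Iteration 6: 32 < 20 fails; recursion stops.
SUM(sm) = 1 + 3 + 7 + 15 + 31 + 63 = 120.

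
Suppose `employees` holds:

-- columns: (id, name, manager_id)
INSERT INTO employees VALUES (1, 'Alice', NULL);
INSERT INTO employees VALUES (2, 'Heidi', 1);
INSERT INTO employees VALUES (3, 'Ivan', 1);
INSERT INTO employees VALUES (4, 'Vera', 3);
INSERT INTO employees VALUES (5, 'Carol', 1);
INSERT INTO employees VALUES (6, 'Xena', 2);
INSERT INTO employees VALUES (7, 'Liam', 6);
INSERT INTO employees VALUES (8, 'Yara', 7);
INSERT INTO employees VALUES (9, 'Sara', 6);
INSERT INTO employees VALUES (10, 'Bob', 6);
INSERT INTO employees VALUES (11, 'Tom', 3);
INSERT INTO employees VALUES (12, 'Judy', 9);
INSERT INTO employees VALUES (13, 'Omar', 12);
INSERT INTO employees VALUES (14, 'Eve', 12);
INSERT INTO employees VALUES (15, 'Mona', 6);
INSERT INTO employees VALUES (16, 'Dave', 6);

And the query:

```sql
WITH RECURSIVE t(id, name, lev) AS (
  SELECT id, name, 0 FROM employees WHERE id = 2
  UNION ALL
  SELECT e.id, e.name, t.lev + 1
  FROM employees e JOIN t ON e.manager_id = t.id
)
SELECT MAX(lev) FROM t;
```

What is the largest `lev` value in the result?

Base: id=2 (Heidi) at lev 0.
Iteration 1: rows with manager_id in {2} -> Xena (id 6, lev 1).
Iteration 2: rows with manager_id in {6} -> Liam (id 7, lev 2), Sara (id 9, lev 2), Bob (id 10, lev 2), Mona (id 15, lev 2), Dave (id 16, lev 2).
Iteration 3: rows with manager_id in {7,9,10,15,16} -> Yara (id 8, lev 3), Judy (id 12, lev 3).
Iteration 4: rows with manager_id in {8,12} -> Omar (id 13, lev 4), Eve (id 14, lev 4).
Iteration 5: no rows with manager_id in {13,14}; recursion stops.
lev values: 0, 1, 2, 2, 2, 2, 2, 3, 3, 4, 4; the maximum is 4.

4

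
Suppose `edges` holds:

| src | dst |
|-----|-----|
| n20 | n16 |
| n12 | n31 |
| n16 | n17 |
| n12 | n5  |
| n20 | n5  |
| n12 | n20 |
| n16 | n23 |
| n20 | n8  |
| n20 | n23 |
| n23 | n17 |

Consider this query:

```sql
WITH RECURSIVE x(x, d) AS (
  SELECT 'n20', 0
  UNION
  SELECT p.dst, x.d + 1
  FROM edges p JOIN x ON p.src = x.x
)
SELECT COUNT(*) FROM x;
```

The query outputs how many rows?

Base: (n20, d=0).
Iteration 1: edges from {n20} -> (n16, d=1), (n23, d=1), (n5, d=1), (n8, d=1).
Iteration 2: edges from {n16,n23,n5,n8} -> (n17, d=2), (n23, d=2). [UNION drops 1 duplicate row(s)]
Iteration 3: edges from {n17,n23} -> (n17, d=3).
Iteration 4: no outgoing edges from {n17}; recursion stops.
Total rows emitted: 8.

8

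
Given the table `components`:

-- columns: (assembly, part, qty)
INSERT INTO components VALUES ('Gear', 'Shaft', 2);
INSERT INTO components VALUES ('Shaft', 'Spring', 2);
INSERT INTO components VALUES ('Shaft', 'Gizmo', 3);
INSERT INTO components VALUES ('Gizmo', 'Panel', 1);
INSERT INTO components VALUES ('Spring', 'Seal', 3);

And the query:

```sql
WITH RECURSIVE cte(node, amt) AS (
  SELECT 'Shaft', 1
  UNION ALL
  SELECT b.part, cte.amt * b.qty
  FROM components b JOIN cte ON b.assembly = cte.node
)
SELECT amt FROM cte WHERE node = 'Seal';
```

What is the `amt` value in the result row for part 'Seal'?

6

Base: (Shaft, amt=1).
Iteration 1: components of {Shaft} -> Gizmo = 1*3 = 3, Spring = 1*2 = 2.
Iteration 2: components of {Gizmo,Spring} -> Panel = 3*1 = 3, Seal = 2*3 = 6.
Iteration 3: no further components; recursion stops.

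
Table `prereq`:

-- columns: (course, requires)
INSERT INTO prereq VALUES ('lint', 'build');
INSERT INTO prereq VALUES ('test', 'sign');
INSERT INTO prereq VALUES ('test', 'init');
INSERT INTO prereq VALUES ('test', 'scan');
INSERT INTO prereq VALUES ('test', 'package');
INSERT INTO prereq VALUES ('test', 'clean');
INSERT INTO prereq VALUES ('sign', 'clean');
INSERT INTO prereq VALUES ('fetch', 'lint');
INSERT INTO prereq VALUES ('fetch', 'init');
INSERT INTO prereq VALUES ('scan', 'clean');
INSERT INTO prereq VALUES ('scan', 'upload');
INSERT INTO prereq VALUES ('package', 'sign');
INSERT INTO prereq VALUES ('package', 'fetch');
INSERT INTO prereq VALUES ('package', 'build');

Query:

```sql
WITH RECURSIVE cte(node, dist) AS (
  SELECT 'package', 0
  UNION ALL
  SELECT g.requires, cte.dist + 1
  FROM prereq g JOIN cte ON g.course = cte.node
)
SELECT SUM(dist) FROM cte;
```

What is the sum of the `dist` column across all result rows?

12

Base: (package, dist=0).
Iteration 1: edges from {package} -> (build, dist=1), (fetch, dist=1), (sign, dist=1).
Iteration 2: edges from {build,fetch,sign} -> (clean, dist=2), (init, dist=2), (lint, dist=2).
Iteration 3: edges from {clean,init,lint} -> (build, dist=3).
Iteration 4: no outgoing edges from {build}; recursion stops.
SUM(dist) = 0 + 1 + 1 + 1 + 2 + 2 + 2 + 3 = 12.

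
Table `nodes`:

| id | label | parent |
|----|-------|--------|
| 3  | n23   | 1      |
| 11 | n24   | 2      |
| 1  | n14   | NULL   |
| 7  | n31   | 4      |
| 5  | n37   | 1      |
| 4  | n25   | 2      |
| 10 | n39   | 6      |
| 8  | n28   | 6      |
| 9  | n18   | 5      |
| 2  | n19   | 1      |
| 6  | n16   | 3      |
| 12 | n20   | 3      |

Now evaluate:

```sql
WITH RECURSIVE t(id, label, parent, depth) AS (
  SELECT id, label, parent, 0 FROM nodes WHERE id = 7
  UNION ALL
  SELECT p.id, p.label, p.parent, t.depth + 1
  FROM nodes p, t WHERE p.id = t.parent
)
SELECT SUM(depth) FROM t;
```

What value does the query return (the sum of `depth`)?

Base: id=7 (n31), parent=4, depth 0.
Iteration 1: join on id=4 -> n25 (id 4, parent=2, depth 1).
Iteration 2: join on id=2 -> n19 (id 2, parent=1, depth 2).
Iteration 3: join on id=1 -> n14 (id 1, parent=NULL, depth 3).
Iteration 4: parent is NULL; no match; recursion stops.
SUM(depth) = 0 + 1 + 2 + 3 = 6.

6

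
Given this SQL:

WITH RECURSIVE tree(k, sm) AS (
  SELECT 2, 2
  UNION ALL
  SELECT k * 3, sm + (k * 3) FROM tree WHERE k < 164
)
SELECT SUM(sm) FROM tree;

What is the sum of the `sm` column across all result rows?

1086

Base: k=2, sm=2.
Iteration 1: 2 < 164 holds -> k = 2 * 3 = 6, sm = 2 + 6 = 8.
Iteration 2: 6 < 164 holds -> k = 6 * 3 = 18, sm = 8 + 18 = 26.
Iteration 3: 18 < 164 holds -> k = 18 * 3 = 54, sm = 26 + 54 = 80.
Iteration 4: 54 < 164 holds -> k = 54 * 3 = 162, sm = 80 + 162 = 242.
Iteration 5: 162 < 164 holds -> k = 162 * 3 = 486, sm = 242 + 486 = 728.
Iteration 6: 486 < 164 fails; recursion stops.
SUM(sm) = 2 + 8 + 26 + 80 + 242 + 728 = 1086.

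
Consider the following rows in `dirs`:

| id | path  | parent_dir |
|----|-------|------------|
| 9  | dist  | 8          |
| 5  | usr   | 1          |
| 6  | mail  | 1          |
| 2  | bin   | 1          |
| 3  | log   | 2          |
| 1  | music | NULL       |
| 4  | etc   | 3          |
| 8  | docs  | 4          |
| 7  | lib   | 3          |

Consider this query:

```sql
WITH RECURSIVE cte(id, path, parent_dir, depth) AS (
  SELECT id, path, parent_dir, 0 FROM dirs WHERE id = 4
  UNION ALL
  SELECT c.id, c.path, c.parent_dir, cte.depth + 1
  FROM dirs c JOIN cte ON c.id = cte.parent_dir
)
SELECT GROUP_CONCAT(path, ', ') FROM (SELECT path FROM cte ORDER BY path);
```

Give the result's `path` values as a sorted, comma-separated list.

Base: id=4 (etc), parent_dir=3, depth 0.
Iteration 1: join on id=3 -> log (id 3, parent_dir=2, depth 1).
Iteration 2: join on id=2 -> bin (id 2, parent_dir=1, depth 2).
Iteration 3: join on id=1 -> music (id 1, parent_dir=NULL, depth 3).
Iteration 4: parent_dir is NULL; no match; recursion stops.

bin, etc, log, music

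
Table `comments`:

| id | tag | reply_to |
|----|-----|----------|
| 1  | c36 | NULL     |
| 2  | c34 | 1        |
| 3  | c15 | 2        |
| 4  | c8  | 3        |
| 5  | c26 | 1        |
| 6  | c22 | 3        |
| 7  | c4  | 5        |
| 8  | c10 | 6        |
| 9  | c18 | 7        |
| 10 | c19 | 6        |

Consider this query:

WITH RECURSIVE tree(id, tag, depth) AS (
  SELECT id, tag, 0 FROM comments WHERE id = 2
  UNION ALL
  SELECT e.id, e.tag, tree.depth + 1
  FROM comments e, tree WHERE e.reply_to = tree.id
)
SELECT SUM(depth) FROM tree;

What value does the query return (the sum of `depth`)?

11

Base: id=2 (c34) at depth 0.
Iteration 1: rows with reply_to in {2} -> c15 (id 3, depth 1).
Iteration 2: rows with reply_to in {3} -> c8 (id 4, depth 2), c22 (id 6, depth 2).
Iteration 3: rows with reply_to in {4,6} -> c10 (id 8, depth 3), c19 (id 10, depth 3).
Iteration 4: no rows with reply_to in {8,10}; recursion stops.
SUM(depth) = 0 + 1 + 2 + 2 + 3 + 3 = 11.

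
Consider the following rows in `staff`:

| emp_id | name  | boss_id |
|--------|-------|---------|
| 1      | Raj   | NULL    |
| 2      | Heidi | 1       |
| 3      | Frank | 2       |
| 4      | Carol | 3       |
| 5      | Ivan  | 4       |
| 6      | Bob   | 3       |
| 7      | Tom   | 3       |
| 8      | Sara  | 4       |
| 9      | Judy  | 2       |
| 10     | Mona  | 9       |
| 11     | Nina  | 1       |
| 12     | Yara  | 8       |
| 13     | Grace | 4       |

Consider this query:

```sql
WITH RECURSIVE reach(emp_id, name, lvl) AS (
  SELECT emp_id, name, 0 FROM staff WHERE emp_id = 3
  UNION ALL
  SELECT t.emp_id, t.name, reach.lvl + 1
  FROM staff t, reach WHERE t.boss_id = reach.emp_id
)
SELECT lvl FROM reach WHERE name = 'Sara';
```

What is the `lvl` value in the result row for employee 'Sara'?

Base: emp_id=3 (Frank) at lvl 0.
Iteration 1: rows with boss_id in {3} -> Carol (id 4, lvl 1), Bob (id 6, lvl 1), Tom (id 7, lvl 1).
Iteration 2: rows with boss_id in {4,6,7} -> Ivan (id 5, lvl 2), Sara (id 8, lvl 2), Grace (id 13, lvl 2).
Iteration 3: rows with boss_id in {5,8,13} -> Yara (id 12, lvl 3).
Iteration 4: no rows with boss_id in {12}; recursion stops.

2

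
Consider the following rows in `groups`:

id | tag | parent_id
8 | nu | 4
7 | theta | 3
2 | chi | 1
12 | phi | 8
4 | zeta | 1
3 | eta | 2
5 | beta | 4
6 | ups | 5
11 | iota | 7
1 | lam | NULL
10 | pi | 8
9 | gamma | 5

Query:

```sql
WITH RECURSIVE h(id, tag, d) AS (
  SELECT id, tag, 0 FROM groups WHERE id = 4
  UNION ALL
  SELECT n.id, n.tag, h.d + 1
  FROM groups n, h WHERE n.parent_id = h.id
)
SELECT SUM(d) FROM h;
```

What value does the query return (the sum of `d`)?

10

Base: id=4 (zeta) at d 0.
Iteration 1: rows with parent_id in {4} -> beta (id 5, d 1), nu (id 8, d 1).
Iteration 2: rows with parent_id in {5,8} -> ups (id 6, d 2), gamma (id 9, d 2), pi (id 10, d 2), phi (id 12, d 2).
Iteration 3: no rows with parent_id in {6,9,10,12}; recursion stops.
SUM(d) = 0 + 1 + 1 + 2 + 2 + 2 + 2 = 10.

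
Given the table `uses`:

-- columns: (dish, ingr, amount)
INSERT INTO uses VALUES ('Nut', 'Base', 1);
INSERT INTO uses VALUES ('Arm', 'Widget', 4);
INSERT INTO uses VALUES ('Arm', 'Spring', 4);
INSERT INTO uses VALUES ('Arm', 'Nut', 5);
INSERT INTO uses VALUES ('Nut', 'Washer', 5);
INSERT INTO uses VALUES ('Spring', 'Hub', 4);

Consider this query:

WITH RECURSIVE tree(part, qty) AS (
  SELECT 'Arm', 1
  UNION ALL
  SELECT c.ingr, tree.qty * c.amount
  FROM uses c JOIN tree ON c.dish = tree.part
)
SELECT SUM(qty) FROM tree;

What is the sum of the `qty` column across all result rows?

Base: (Arm, qty=1).
Iteration 1: components of {Arm} -> Nut = 1*5 = 5, Spring = 1*4 = 4, Widget = 1*4 = 4.
Iteration 2: components of {Nut,Spring,Widget} -> Base = 5*1 = 5, Hub = 4*4 = 16, Washer = 5*5 = 25.
Iteration 3: no further components; recursion stops.
SUM(qty) = 1 + 4 + 5 + 4 + 16 + 25 + 5 = 60.

60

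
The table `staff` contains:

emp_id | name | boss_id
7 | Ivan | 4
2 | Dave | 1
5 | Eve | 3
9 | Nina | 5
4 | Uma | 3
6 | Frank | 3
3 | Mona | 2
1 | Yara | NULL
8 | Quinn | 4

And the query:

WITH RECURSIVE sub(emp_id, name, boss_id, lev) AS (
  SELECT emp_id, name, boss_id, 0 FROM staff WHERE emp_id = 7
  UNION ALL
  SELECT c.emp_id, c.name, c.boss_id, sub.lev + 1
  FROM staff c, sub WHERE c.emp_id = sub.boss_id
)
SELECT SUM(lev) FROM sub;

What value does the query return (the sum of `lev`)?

Base: emp_id=7 (Ivan), boss_id=4, lev 0.
Iteration 1: join on emp_id=4 -> Uma (id 4, boss_id=3, lev 1).
Iteration 2: join on emp_id=3 -> Mona (id 3, boss_id=2, lev 2).
Iteration 3: join on emp_id=2 -> Dave (id 2, boss_id=1, lev 3).
Iteration 4: join on emp_id=1 -> Yara (id 1, boss_id=NULL, lev 4).
Iteration 5: boss_id is NULL; no match; recursion stops.
SUM(lev) = 0 + 1 + 2 + 3 + 4 = 10.

10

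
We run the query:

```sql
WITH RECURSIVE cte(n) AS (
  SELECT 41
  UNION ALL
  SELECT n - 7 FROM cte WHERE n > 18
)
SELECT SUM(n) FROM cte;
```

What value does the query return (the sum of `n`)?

Base: n=41.
Iteration 1: 41 > 18 holds -> n = 41 - 7 = 34.
Iteration 2: 34 > 18 holds -> n = 34 - 7 = 27.
Iteration 3: 27 > 18 holds -> n = 27 - 7 = 20.
Iteration 4: 20 > 18 holds -> n = 20 - 7 = 13.
Iteration 5: 13 > 18 fails; recursion stops.
SUM(n) = 41 + 34 + 27 + 20 + 13 = 135.

135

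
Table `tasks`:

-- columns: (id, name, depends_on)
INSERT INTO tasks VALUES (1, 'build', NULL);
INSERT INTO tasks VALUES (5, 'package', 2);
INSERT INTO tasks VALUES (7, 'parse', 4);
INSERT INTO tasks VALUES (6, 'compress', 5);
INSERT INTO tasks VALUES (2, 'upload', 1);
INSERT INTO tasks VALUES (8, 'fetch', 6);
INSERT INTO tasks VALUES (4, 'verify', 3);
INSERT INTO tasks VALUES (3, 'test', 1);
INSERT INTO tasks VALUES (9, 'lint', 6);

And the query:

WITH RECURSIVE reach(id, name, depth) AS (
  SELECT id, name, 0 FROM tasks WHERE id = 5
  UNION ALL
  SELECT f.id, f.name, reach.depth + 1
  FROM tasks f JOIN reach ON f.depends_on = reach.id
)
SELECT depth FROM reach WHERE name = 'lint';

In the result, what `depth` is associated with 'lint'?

Base: id=5 (package) at depth 0.
Iteration 1: rows with depends_on in {5} -> compress (id 6, depth 1).
Iteration 2: rows with depends_on in {6} -> fetch (id 8, depth 2), lint (id 9, depth 2).
Iteration 3: no rows with depends_on in {8,9}; recursion stops.

2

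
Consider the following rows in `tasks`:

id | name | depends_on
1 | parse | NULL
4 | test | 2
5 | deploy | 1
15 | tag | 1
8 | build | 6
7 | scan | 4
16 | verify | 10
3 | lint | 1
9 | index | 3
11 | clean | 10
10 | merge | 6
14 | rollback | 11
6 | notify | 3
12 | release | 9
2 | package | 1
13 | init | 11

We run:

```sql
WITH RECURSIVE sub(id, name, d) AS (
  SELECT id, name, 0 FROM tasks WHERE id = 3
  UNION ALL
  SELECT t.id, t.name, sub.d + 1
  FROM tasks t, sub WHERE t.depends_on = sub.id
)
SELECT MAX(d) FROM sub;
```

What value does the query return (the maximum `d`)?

Base: id=3 (lint) at d 0.
Iteration 1: rows with depends_on in {3} -> notify (id 6, d 1), index (id 9, d 1).
Iteration 2: rows with depends_on in {6,9} -> build (id 8, d 2), merge (id 10, d 2), release (id 12, d 2).
Iteration 3: rows with depends_on in {8,10,12} -> clean (id 11, d 3), verify (id 16, d 3).
Iteration 4: rows with depends_on in {11,16} -> init (id 13, d 4), rollback (id 14, d 4).
Iteration 5: no rows with depends_on in {13,14}; recursion stops.
d values: 0, 1, 1, 2, 2, 2, 3, 3, 4, 4; the maximum is 4.

4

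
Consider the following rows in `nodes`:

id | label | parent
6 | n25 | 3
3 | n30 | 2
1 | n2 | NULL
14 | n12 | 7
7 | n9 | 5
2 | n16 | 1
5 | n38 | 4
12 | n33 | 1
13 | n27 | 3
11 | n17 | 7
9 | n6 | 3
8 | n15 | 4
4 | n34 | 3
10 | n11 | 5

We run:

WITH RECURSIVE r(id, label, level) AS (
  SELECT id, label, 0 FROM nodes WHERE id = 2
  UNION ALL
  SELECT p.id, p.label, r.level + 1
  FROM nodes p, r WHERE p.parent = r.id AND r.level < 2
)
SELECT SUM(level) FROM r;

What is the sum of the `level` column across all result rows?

9

Base: id=2 (n16) at level 0.
Iteration 1: rows with parent in {2} -> n30 (id 3, level 1).
Iteration 2: rows with parent in {3} -> n34 (id 4, level 2), n25 (id 6, level 2), n6 (id 9, level 2), n27 (id 13, level 2).
Iteration 3: level < 2 fails for all current rows; recursion stops.
SUM(level) = 0 + 1 + 2 + 2 + 2 + 2 = 9.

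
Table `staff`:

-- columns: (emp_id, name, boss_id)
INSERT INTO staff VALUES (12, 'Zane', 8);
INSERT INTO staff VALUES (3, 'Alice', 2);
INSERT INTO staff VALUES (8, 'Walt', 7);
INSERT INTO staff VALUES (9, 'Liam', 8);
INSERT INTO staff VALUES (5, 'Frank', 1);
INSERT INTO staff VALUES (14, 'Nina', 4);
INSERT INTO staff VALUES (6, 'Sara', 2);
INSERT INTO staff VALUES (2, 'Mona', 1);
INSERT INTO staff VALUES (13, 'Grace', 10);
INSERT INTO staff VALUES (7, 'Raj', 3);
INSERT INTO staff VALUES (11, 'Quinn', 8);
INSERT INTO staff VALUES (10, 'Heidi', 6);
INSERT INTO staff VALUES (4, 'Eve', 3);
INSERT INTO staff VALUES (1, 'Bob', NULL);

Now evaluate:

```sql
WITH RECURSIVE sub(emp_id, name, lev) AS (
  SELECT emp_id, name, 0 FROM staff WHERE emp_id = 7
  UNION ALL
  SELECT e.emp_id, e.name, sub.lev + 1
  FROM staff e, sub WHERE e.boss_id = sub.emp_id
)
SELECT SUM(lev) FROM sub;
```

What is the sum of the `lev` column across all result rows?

7

Base: emp_id=7 (Raj) at lev 0.
Iteration 1: rows with boss_id in {7} -> Walt (id 8, lev 1).
Iteration 2: rows with boss_id in {8} -> Liam (id 9, lev 2), Quinn (id 11, lev 2), Zane (id 12, lev 2).
Iteration 3: no rows with boss_id in {9,11,12}; recursion stops.
SUM(lev) = 0 + 1 + 2 + 2 + 2 = 7.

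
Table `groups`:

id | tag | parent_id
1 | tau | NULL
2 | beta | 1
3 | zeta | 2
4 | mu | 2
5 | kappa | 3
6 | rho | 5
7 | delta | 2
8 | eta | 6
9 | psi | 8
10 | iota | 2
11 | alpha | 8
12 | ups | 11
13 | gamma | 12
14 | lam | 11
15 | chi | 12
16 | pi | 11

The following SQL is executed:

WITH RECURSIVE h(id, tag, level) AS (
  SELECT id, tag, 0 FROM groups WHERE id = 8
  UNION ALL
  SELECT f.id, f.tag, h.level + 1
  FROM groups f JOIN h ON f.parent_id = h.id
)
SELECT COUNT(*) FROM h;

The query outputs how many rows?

8

Base: id=8 (eta) at level 0.
Iteration 1: rows with parent_id in {8} -> psi (id 9, level 1), alpha (id 11, level 1).
Iteration 2: rows with parent_id in {9,11} -> ups (id 12, level 2), lam (id 14, level 2), pi (id 16, level 2).
Iteration 3: rows with parent_id in {12,14,16} -> gamma (id 13, level 3), chi (id 15, level 3).
Iteration 4: no rows with parent_id in {13,15}; recursion stops.
Total rows emitted: 8.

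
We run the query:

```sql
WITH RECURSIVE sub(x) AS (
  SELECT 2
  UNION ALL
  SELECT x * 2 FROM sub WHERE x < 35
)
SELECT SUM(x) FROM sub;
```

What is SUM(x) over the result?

Base: x=2.
Iteration 1: 2 < 35 holds -> x = 2 * 2 = 4.
Iteration 2: 4 < 35 holds -> x = 4 * 2 = 8.
Iteration 3: 8 < 35 holds -> x = 8 * 2 = 16.
Iteration 4: 16 < 35 holds -> x = 16 * 2 = 32.
Iteration 5: 32 < 35 holds -> x = 32 * 2 = 64.
Iteration 6: 64 < 35 fails; recursion stops.
SUM(x) = 2 + 4 + 8 + 16 + 32 + 64 = 126.

126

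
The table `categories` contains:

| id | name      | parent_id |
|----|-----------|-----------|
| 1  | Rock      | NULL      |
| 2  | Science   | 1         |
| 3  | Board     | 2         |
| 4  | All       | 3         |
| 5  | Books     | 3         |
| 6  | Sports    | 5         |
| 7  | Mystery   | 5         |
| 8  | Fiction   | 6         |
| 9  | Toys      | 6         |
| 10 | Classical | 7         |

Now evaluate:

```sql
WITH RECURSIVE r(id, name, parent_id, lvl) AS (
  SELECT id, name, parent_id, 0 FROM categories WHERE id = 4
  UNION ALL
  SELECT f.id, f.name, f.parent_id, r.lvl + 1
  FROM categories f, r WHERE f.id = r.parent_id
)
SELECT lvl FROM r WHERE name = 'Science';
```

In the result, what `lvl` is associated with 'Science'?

2

Base: id=4 (All), parent_id=3, lvl 0.
Iteration 1: join on id=3 -> Board (id 3, parent_id=2, lvl 1).
Iteration 2: join on id=2 -> Science (id 2, parent_id=1, lvl 2).
Iteration 3: join on id=1 -> Rock (id 1, parent_id=NULL, lvl 3).
Iteration 4: parent_id is NULL; no match; recursion stops.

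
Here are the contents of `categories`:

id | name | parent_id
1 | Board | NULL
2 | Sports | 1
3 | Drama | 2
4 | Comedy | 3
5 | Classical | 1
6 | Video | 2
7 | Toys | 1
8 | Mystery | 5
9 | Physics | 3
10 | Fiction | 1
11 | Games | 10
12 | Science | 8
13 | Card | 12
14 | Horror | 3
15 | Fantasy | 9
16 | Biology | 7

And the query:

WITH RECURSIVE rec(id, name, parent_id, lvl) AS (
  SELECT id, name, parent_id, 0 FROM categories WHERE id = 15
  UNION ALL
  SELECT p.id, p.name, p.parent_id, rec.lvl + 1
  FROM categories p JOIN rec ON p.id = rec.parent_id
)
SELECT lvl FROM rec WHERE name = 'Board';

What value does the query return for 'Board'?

Base: id=15 (Fantasy), parent_id=9, lvl 0.
Iteration 1: join on id=9 -> Physics (id 9, parent_id=3, lvl 1).
Iteration 2: join on id=3 -> Drama (id 3, parent_id=2, lvl 2).
Iteration 3: join on id=2 -> Sports (id 2, parent_id=1, lvl 3).
Iteration 4: join on id=1 -> Board (id 1, parent_id=NULL, lvl 4).
Iteration 5: parent_id is NULL; no match; recursion stops.

4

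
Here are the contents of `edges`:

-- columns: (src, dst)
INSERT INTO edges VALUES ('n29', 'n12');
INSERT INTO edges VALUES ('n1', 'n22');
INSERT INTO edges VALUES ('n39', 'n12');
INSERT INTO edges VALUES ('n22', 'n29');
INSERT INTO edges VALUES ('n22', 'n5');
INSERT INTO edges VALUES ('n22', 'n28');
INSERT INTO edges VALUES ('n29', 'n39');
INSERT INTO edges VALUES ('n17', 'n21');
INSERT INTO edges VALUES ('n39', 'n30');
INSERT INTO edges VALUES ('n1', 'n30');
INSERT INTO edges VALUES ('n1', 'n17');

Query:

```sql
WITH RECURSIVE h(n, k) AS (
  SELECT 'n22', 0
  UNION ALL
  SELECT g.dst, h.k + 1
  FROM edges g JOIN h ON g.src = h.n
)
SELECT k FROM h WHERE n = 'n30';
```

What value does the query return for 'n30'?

3

Base: (n22, k=0).
Iteration 1: edges from {n22} -> (n28, k=1), (n29, k=1), (n5, k=1).
Iteration 2: edges from {n28,n29,n5} -> (n12, k=2), (n39, k=2).
Iteration 3: edges from {n12,n39} -> (n12, k=3), (n30, k=3).
Iteration 4: no outgoing edges from {n12,n30}; recursion stops.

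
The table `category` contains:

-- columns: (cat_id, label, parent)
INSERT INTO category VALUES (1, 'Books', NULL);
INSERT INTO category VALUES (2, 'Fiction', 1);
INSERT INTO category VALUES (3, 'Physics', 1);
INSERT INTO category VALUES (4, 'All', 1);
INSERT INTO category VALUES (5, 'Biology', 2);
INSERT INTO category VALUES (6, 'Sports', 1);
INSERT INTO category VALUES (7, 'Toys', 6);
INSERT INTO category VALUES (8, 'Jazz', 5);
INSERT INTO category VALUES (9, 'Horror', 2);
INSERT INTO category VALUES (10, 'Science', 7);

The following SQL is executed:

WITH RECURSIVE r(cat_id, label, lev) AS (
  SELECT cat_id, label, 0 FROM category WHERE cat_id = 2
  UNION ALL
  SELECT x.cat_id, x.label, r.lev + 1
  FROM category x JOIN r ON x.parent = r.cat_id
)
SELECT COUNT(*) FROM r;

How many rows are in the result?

4

Base: cat_id=2 (Fiction) at lev 0.
Iteration 1: rows with parent in {2} -> Biology (id 5, lev 1), Horror (id 9, lev 1).
Iteration 2: rows with parent in {5,9} -> Jazz (id 8, lev 2).
Iteration 3: no rows with parent in {8}; recursion stops.
Total rows emitted: 4.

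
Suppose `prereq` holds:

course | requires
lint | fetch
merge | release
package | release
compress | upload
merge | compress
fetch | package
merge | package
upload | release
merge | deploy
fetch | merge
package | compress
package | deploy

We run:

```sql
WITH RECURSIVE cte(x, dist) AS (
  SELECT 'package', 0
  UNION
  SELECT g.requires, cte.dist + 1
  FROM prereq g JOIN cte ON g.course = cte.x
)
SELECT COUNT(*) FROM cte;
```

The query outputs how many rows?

Base: (package, dist=0).
Iteration 1: edges from {package} -> (compress, dist=1), (deploy, dist=1), (release, dist=1).
Iteration 2: edges from {compress,deploy,release} -> (upload, dist=2).
Iteration 3: edges from {upload} -> (release, dist=3).
Iteration 4: no outgoing edges from {release}; recursion stops.
Total rows emitted: 6.

6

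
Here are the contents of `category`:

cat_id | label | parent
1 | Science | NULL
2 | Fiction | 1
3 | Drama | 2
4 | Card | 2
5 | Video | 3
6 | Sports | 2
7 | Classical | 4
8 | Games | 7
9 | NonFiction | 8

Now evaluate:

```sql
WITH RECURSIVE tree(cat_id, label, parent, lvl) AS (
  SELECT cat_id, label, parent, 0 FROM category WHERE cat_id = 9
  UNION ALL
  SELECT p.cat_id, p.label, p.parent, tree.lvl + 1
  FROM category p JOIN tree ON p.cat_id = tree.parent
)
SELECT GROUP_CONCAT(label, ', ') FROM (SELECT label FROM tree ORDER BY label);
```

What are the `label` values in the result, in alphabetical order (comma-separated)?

Base: cat_id=9 (NonFiction), parent=8, lvl 0.
Iteration 1: join on cat_id=8 -> Games (id 8, parent=7, lvl 1).
Iteration 2: join on cat_id=7 -> Classical (id 7, parent=4, lvl 2).
Iteration 3: join on cat_id=4 -> Card (id 4, parent=2, lvl 3).
Iteration 4: join on cat_id=2 -> Fiction (id 2, parent=1, lvl 4).
Iteration 5: join on cat_id=1 -> Science (id 1, parent=NULL, lvl 5).
Iteration 6: parent is NULL; no match; recursion stops.

Card, Classical, Fiction, Games, NonFiction, Science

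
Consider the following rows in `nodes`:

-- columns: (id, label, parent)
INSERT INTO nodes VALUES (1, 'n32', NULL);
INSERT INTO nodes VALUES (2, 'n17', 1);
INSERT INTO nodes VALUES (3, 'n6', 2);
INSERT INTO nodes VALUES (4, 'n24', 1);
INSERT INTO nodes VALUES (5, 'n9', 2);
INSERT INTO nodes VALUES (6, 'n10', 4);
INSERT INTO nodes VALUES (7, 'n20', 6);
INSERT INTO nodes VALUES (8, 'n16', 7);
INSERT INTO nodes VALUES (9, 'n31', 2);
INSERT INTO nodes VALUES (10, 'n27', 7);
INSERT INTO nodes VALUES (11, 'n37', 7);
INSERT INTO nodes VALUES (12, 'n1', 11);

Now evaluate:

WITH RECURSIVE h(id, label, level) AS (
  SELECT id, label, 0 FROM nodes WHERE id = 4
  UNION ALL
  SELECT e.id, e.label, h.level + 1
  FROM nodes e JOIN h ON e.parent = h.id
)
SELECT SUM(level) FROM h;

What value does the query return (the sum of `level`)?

16

Base: id=4 (n24) at level 0.
Iteration 1: rows with parent in {4} -> n10 (id 6, level 1).
Iteration 2: rows with parent in {6} -> n20 (id 7, level 2).
Iteration 3: rows with parent in {7} -> n16 (id 8, level 3), n27 (id 10, level 3), n37 (id 11, level 3).
Iteration 4: rows with parent in {8,10,11} -> n1 (id 12, level 4).
Iteration 5: no rows with parent in {12}; recursion stops.
SUM(level) = 0 + 1 + 2 + 3 + 3 + 3 + 4 = 16.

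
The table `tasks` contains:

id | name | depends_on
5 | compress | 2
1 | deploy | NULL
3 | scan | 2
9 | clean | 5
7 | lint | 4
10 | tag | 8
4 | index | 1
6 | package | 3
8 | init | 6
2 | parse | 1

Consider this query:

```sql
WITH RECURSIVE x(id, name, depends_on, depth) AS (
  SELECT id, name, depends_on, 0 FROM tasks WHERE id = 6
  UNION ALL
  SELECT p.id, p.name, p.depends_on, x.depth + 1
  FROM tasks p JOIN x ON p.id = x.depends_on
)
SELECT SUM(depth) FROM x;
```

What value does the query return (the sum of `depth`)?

Base: id=6 (package), depends_on=3, depth 0.
Iteration 1: join on id=3 -> scan (id 3, depends_on=2, depth 1).
Iteration 2: join on id=2 -> parse (id 2, depends_on=1, depth 2).
Iteration 3: join on id=1 -> deploy (id 1, depends_on=NULL, depth 3).
Iteration 4: depends_on is NULL; no match; recursion stops.
SUM(depth) = 0 + 1 + 2 + 3 = 6.

6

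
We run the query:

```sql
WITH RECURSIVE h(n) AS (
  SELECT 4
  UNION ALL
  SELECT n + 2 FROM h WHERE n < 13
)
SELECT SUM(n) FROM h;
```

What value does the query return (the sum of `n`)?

54

Base: n=4.
Iteration 1: 4 < 13 holds -> n = 4 + 2 = 6.
Iteration 2: 6 < 13 holds -> n = 6 + 2 = 8.
Iteration 3: 8 < 13 holds -> n = 8 + 2 = 10.
Iteration 4: 10 < 13 holds -> n = 10 + 2 = 12.
Iteration 5: 12 < 13 holds -> n = 12 + 2 = 14.
Iteration 6: 14 < 13 fails; recursion stops.
SUM(n) = 4 + 6 + 8 + 10 + 12 + 14 = 54.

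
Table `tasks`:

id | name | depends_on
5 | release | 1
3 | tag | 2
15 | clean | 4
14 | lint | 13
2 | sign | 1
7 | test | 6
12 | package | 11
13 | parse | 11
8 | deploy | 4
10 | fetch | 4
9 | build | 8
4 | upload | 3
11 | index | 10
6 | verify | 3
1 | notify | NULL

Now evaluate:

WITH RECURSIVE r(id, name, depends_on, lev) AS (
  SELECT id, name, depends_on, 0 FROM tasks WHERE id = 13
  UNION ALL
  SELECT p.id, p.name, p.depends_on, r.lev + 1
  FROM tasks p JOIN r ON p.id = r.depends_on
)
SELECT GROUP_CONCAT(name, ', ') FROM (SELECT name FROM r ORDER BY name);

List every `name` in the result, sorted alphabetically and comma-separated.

Base: id=13 (parse), depends_on=11, lev 0.
Iteration 1: join on id=11 -> index (id 11, depends_on=10, lev 1).
Iteration 2: join on id=10 -> fetch (id 10, depends_on=4, lev 2).
Iteration 3: join on id=4 -> upload (id 4, depends_on=3, lev 3).
Iteration 4: join on id=3 -> tag (id 3, depends_on=2, lev 4).
Iteration 5: join on id=2 -> sign (id 2, depends_on=1, lev 5).
Iteration 6: join on id=1 -> notify (id 1, depends_on=NULL, lev 6).
Iteration 7: depends_on is NULL; no match; recursion stops.

fetch, index, notify, parse, sign, tag, upload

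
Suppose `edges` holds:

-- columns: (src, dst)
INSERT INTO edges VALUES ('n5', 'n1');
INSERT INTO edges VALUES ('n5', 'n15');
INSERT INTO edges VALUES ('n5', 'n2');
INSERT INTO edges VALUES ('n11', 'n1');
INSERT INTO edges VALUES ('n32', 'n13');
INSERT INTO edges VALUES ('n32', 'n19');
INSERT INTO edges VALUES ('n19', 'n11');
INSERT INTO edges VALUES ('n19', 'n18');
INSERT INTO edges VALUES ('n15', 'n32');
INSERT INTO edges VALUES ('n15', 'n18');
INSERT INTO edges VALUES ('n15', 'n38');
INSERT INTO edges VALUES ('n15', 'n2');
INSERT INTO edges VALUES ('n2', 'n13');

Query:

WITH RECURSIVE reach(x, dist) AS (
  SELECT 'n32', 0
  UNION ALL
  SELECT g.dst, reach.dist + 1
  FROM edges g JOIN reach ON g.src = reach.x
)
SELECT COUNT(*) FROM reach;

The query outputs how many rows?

Base: (n32, dist=0).
Iteration 1: edges from {n32} -> (n13, dist=1), (n19, dist=1).
Iteration 2: edges from {n13,n19} -> (n11, dist=2), (n18, dist=2).
Iteration 3: edges from {n11,n18} -> (n1, dist=3).
Iteration 4: no outgoing edges from {n1}; recursion stops.
Total rows emitted: 6.

6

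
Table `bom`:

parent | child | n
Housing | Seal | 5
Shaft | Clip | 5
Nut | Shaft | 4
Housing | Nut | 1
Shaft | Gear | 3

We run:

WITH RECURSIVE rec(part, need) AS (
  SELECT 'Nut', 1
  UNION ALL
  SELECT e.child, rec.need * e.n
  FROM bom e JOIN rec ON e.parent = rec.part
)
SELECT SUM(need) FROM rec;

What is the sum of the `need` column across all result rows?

37

Base: (Nut, need=1).
Iteration 1: components of {Nut} -> Shaft = 1*4 = 4.
Iteration 2: components of {Shaft} -> Clip = 4*5 = 20, Gear = 4*3 = 12.
Iteration 3: no further components; recursion stops.
SUM(need) = 1 + 4 + 12 + 20 = 37.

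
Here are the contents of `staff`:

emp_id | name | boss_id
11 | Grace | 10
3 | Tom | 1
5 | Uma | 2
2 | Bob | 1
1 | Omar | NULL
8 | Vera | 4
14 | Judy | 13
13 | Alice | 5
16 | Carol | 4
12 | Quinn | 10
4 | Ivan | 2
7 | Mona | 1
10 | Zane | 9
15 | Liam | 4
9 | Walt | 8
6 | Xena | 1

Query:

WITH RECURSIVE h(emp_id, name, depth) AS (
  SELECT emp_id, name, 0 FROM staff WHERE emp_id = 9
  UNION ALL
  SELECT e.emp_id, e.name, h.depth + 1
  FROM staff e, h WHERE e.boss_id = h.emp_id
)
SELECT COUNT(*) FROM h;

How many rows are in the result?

Base: emp_id=9 (Walt) at depth 0.
Iteration 1: rows with boss_id in {9} -> Zane (id 10, depth 1).
Iteration 2: rows with boss_id in {10} -> Grace (id 11, depth 2), Quinn (id 12, depth 2).
Iteration 3: no rows with boss_id in {11,12}; recursion stops.
Total rows emitted: 4.

4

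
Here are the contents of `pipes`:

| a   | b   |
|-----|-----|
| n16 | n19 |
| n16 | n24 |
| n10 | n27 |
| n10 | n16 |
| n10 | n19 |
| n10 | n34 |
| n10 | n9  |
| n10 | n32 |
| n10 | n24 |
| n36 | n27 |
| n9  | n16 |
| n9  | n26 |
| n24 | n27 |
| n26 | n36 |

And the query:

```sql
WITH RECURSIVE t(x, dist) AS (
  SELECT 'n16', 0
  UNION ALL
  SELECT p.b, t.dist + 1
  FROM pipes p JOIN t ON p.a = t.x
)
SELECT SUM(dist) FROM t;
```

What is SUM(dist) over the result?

4

Base: (n16, dist=0).
Iteration 1: edges from {n16} -> (n19, dist=1), (n24, dist=1).
Iteration 2: edges from {n19,n24} -> (n27, dist=2).
Iteration 3: no outgoing edges from {n27}; recursion stops.
SUM(dist) = 0 + 1 + 1 + 2 = 4.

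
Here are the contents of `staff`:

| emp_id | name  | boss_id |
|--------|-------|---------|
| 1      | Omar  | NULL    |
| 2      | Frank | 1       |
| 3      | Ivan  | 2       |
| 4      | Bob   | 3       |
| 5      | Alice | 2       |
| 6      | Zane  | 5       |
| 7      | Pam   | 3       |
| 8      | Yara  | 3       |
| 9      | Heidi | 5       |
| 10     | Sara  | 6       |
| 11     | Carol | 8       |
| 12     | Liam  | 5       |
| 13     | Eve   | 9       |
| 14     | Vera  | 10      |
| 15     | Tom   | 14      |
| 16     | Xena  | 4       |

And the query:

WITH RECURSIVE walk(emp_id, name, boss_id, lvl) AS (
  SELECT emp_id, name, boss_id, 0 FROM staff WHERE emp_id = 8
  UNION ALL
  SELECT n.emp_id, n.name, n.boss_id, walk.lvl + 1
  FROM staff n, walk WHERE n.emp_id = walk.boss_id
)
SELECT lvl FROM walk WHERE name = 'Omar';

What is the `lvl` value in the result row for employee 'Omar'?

Base: emp_id=8 (Yara), boss_id=3, lvl 0.
Iteration 1: join on emp_id=3 -> Ivan (id 3, boss_id=2, lvl 1).
Iteration 2: join on emp_id=2 -> Frank (id 2, boss_id=1, lvl 2).
Iteration 3: join on emp_id=1 -> Omar (id 1, boss_id=NULL, lvl 3).
Iteration 4: boss_id is NULL; no match; recursion stops.

3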